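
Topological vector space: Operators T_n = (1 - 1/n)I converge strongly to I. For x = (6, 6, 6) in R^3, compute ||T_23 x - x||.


T_23 x - x = (1 - 1/23)x - x = -x/23
||x|| = sqrt(108) = 10.3923
||T_23 x - x|| = ||x||/23 = 10.3923/23 = 0.4518

0.4518


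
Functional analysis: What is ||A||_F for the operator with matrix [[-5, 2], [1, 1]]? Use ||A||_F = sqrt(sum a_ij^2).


||A||_F^2 = sum a_ij^2
= (-5)^2 + 2^2 + 1^2 + 1^2
= 25 + 4 + 1 + 1 = 31
||A||_F = sqrt(31) = 5.5678

5.5678


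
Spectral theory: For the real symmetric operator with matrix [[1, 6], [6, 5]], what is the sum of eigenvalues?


For a self-adjoint (symmetric) matrix, the eigenvalues are real.
The sum of eigenvalues equals the trace of the matrix.
trace = 1 + 5 = 6

6


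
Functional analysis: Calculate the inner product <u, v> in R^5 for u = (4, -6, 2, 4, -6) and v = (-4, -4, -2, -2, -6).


Computing the standard inner product <u, v> = sum u_i * v_i
= 4*-4 + -6*-4 + 2*-2 + 4*-2 + -6*-6
= -16 + 24 + -4 + -8 + 36
= 32

32


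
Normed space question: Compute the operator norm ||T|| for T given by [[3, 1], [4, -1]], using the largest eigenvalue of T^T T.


A^T A = [[25, -1], [-1, 2]]
trace(A^T A) = 27, det(A^T A) = 49
discriminant = 27^2 - 4*49 = 533
Largest eigenvalue of A^T A = (trace + sqrt(disc))/2 = 25.0434
||T|| = sqrt(25.0434) = 5.0043

5.0043


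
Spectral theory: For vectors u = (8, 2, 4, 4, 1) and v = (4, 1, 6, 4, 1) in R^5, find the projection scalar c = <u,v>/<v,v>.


Computing <u,v> = 8*4 + 2*1 + 4*6 + 4*4 + 1*1 = 75
Computing <v,v> = 4^2 + 1^2 + 6^2 + 4^2 + 1^2 = 70
Projection coefficient = 75/70 = 1.0714

1.0714


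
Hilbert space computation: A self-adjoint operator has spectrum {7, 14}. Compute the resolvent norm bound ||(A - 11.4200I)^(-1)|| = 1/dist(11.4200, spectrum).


dist(11.4200, {7, 14}) = min(|11.4200 - 7|, |11.4200 - 14|)
= min(4.4200, 2.5800) = 2.5800
Resolvent bound = 1/2.5800 = 0.3876

0.3876


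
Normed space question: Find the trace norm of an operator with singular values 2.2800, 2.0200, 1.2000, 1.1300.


The nuclear norm is the sum of all singular values.
||T||_1 = 2.2800 + 2.0200 + 1.2000 + 1.1300
= 6.6300

6.6300


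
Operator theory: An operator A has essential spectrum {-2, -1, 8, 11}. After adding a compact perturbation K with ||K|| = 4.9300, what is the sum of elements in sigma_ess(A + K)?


By Weyl's theorem, the essential spectrum is invariant under compact perturbations.
sigma_ess(A + K) = sigma_ess(A) = {-2, -1, 8, 11}
Sum = -2 + -1 + 8 + 11 = 16

16


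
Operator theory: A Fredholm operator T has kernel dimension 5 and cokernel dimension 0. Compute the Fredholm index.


The Fredholm index is defined as ind(T) = dim(ker T) - dim(coker T)
= 5 - 0
= 5

5


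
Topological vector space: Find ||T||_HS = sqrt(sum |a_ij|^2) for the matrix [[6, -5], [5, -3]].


The Hilbert-Schmidt norm is sqrt(sum of squares of all entries).
Sum of squares = 6^2 + (-5)^2 + 5^2 + (-3)^2
= 36 + 25 + 25 + 9 = 95
||T||_HS = sqrt(95) = 9.7468

9.7468


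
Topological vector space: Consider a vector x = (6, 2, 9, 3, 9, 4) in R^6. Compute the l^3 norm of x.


The l^3 norm = (sum |x_i|^3)^(1/3)
Sum of 3th powers = 216 + 8 + 729 + 27 + 729 + 64 = 1773
||x||_3 = (1773)^(1/3) = 12.1033

12.1033


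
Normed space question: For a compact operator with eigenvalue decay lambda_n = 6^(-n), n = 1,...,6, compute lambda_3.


The eigenvalue formula gives lambda_3 = 1/6^3
= 1/216
= 0.0046

0.0046


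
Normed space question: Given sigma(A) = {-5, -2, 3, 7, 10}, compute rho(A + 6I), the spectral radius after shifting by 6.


Spectrum of A + 6I = {1, 4, 9, 13, 16}
Spectral radius = max |lambda| over the shifted spectrum
= max(1, 4, 9, 13, 16) = 16

16


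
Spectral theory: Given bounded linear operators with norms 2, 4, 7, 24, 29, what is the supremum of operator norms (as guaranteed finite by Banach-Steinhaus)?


By the Uniform Boundedness Principle, the supremum of norms is finite.
sup_k ||T_k|| = max(2, 4, 7, 24, 29) = 29

29


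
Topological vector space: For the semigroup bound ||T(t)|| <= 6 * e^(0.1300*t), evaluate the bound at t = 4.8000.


||T(4.8000)|| <= 6 * exp(0.1300 * 4.8000)
= 6 * exp(0.6240)
= 6 * 1.8664
= 11.1983

11.1983


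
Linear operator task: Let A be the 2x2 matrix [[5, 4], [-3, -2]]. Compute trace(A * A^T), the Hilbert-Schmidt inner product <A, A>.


trace(A * A^T) = sum of squares of all entries
= 5^2 + 4^2 + (-3)^2 + (-2)^2
= 25 + 16 + 9 + 4
= 54

54


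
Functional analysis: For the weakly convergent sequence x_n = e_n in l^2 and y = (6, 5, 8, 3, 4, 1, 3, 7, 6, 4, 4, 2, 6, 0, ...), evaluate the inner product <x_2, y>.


x_2 = e_2 is the standard basis vector with 1 in position 2.
<x_2, y> = y_2 = 5
As n -> infinity, <x_n, y> -> 0, confirming weak convergence of (x_n) to 0.

5


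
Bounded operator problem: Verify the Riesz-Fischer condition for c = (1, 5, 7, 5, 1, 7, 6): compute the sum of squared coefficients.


sum |c_n|^2 = 1^2 + 5^2 + 7^2 + 5^2 + 1^2 + 7^2 + 6^2
= 1 + 25 + 49 + 25 + 1 + 49 + 36
= 186

186


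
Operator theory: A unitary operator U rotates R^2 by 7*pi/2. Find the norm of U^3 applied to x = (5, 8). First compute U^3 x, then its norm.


U is a rotation by theta = 7*pi/2
U^3 = rotation by 3*theta = 21*pi/2 = 1*pi/2 (mod 2*pi)
cos(1*pi/2) = 0.0000, sin(1*pi/2) = 1.0000
U^3 x = (0.0000 * 5 - 1.0000 * 8, 1.0000 * 5 + 0.0000 * 8)
= (-8.0000, 5.0000)
||U^3 x|| = sqrt((-8.0000)^2 + 5.0000^2) = sqrt(89.0000) = 9.4340

9.4340


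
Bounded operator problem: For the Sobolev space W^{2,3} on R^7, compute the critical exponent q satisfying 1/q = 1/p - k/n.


Using the Sobolev embedding formula: 1/q = 1/p - k/n
1/q = 1/3 - 2/7 = 1/21
q = 1/(1/21) = 21

21.0000


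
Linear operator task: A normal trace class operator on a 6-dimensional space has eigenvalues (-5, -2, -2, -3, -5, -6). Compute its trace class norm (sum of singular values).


For a normal operator, singular values equal |eigenvalues|.
Trace norm = sum |lambda_i| = 5 + 2 + 2 + 3 + 5 + 6
= 23

23


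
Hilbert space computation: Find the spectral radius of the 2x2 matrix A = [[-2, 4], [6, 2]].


For a 2x2 matrix, eigenvalues satisfy lambda^2 - (trace)*lambda + det = 0
trace = -2 + 2 = 0
det = -2*2 - 4*6 = -28
discriminant = 0^2 - 4*(-28) = 112
spectral radius = max |eigenvalue| = 5.2915

5.2915


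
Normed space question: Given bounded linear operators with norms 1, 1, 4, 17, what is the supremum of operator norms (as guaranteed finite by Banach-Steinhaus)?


By the Uniform Boundedness Principle, the supremum of norms is finite.
sup_k ||T_k|| = max(1, 1, 4, 17) = 17

17


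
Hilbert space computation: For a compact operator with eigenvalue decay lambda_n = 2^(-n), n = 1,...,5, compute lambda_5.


The eigenvalue formula gives lambda_5 = 1/2^5
= 1/32
= 0.0312

0.0312


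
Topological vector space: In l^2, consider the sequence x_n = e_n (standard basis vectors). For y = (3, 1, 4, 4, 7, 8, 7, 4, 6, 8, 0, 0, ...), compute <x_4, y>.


x_4 = e_4 is the standard basis vector with 1 in position 4.
<x_4, y> = y_4 = 4
As n -> infinity, <x_n, y> -> 0, confirming weak convergence of (x_n) to 0.

4


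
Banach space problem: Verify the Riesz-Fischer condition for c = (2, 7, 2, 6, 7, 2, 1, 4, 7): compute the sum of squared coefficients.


sum |c_n|^2 = 2^2 + 7^2 + 2^2 + 6^2 + 7^2 + 2^2 + 1^2 + 4^2 + 7^2
= 4 + 49 + 4 + 36 + 49 + 4 + 1 + 16 + 49
= 212

212


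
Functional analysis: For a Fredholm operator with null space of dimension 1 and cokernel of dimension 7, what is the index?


The Fredholm index is defined as ind(T) = dim(ker T) - dim(coker T)
= 1 - 7
= -6

-6


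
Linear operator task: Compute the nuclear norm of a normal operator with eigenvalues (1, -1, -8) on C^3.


For a normal operator, singular values equal |eigenvalues|.
Trace norm = sum |lambda_i| = 1 + 1 + 8
= 10

10


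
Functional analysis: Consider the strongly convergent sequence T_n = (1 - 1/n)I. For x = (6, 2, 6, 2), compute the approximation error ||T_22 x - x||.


T_22 x - x = (1 - 1/22)x - x = -x/22
||x|| = sqrt(80) = 8.9443
||T_22 x - x|| = ||x||/22 = 8.9443/22 = 0.4066

0.4066


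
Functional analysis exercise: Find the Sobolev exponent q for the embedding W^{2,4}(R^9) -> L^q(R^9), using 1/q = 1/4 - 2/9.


Using the Sobolev embedding formula: 1/q = 1/p - k/n
1/q = 1/4 - 2/9 = 1/36
q = 1/(1/36) = 36

36.0000


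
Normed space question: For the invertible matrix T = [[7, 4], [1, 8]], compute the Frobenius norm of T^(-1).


det(T) = 7*8 - 4*1 = 52
T^(-1) = (1/52) * [[8, -4], [-1, 7]] = [[0.1538, -0.0769], [-0.0192, 0.1346]]
||T^(-1)||_F^2 = 0.1538^2 + (-0.0769)^2 + (-0.0192)^2 + 0.1346^2 = 0.0481
||T^(-1)||_F = sqrt(0.0481) = 0.2193

0.2193


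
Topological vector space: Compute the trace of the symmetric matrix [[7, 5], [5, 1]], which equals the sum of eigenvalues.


For a self-adjoint (symmetric) matrix, the eigenvalues are real.
The sum of eigenvalues equals the trace of the matrix.
trace = 7 + 1 = 8

8


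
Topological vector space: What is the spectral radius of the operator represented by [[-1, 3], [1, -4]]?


For a 2x2 matrix, eigenvalues satisfy lambda^2 - (trace)*lambda + det = 0
trace = -1 + -4 = -5
det = -1*-4 - 3*1 = 1
discriminant = (-5)^2 - 4*(1) = 21
spectral radius = max |eigenvalue| = 4.7913

4.7913


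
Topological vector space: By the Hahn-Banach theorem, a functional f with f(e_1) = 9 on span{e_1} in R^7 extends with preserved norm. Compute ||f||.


The norm of f is given by ||f|| = sup_{||x||=1} |f(x)|.
On span{e_1}, ||e_1|| = 1, so ||f|| = |f(e_1)| / ||e_1||
= |9| / 1 = 9.0000

9.0000


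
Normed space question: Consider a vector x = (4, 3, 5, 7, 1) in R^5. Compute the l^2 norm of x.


The l^2 norm = (sum |x_i|^2)^(1/2)
Sum of 2th powers = 16 + 9 + 25 + 49 + 1 = 100
||x||_2 = (100)^(1/2) = 10.0000

10.0000


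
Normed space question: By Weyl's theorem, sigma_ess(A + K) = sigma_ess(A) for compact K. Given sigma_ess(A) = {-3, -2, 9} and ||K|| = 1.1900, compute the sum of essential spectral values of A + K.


By Weyl's theorem, the essential spectrum is invariant under compact perturbations.
sigma_ess(A + K) = sigma_ess(A) = {-3, -2, 9}
Sum = -3 + -2 + 9 = 4

4


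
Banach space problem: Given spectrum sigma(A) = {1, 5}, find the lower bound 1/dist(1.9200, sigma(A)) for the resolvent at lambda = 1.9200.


dist(1.9200, {1, 5}) = min(|1.9200 - 1|, |1.9200 - 5|)
= min(0.9200, 3.0800) = 0.9200
Resolvent bound = 1/0.9200 = 1.0870

1.0870


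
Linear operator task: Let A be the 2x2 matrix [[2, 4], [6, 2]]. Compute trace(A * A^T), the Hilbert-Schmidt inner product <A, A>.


trace(A * A^T) = sum of squares of all entries
= 2^2 + 4^2 + 6^2 + 2^2
= 4 + 16 + 36 + 4
= 60

60


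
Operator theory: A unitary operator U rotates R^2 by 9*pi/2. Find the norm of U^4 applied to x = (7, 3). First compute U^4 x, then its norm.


U is a rotation by theta = 9*pi/2
U^4 = rotation by 4*theta = 36*pi/2 = 0*pi/2 (mod 2*pi)
cos(0*pi/2) = 1.0000, sin(0*pi/2) = 0.0000
U^4 x = (1.0000 * 7 - 0.0000 * 3, 0.0000 * 7 + 1.0000 * 3)
= (7.0000, 3.0000)
||U^4 x|| = sqrt(7.0000^2 + 3.0000^2) = sqrt(58.0000) = 7.6158

7.6158


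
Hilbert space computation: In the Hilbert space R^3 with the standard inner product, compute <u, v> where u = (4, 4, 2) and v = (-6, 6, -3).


Computing the standard inner product <u, v> = sum u_i * v_i
= 4*-6 + 4*6 + 2*-3
= -24 + 24 + -6
= -6

-6


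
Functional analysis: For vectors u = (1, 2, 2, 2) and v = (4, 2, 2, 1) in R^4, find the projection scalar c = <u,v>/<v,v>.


Computing <u,v> = 1*4 + 2*2 + 2*2 + 2*1 = 14
Computing <v,v> = 4^2 + 2^2 + 2^2 + 1^2 = 25
Projection coefficient = 14/25 = 0.5600

0.5600


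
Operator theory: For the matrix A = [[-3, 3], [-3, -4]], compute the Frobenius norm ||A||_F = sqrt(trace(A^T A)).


||A||_F^2 = sum a_ij^2
= (-3)^2 + 3^2 + (-3)^2 + (-4)^2
= 9 + 9 + 9 + 16 = 43
||A||_F = sqrt(43) = 6.5574

6.5574


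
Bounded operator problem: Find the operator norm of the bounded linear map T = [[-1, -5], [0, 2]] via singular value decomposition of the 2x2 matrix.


A^T A = [[1, 5], [5, 29]]
trace(A^T A) = 30, det(A^T A) = 4
discriminant = 30^2 - 4*4 = 884
Largest eigenvalue of A^T A = (trace + sqrt(disc))/2 = 29.8661
||T|| = sqrt(29.8661) = 5.4650

5.4650


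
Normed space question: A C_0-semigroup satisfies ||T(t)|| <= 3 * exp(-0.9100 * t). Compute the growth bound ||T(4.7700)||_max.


||T(4.7700)|| <= 3 * exp(-0.9100 * 4.7700)
= 3 * exp(-4.3407)
= 3 * 0.0130
= 0.0391

0.0391


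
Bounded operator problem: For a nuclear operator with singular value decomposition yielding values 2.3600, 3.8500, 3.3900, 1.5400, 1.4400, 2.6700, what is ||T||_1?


The nuclear norm is the sum of all singular values.
||T||_1 = 2.3600 + 3.8500 + 3.3900 + 1.5400 + 1.4400 + 2.6700
= 15.2500

15.2500


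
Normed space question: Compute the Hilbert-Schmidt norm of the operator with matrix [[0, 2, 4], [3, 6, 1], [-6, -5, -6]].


The Hilbert-Schmidt norm is sqrt(sum of squares of all entries).
Sum of squares = 0^2 + 2^2 + 4^2 + 3^2 + 6^2 + 1^2 + (-6)^2 + (-5)^2 + (-6)^2
= 0 + 4 + 16 + 9 + 36 + 1 + 36 + 25 + 36 = 163
||T||_HS = sqrt(163) = 12.7671

12.7671


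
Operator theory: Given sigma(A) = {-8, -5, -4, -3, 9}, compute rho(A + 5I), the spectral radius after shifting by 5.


Spectrum of A + 5I = {-3, 0, 1, 2, 14}
Spectral radius = max |lambda| over the shifted spectrum
= max(3, 0, 1, 2, 14) = 14

14


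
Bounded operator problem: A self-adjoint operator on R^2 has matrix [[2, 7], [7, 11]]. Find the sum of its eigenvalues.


For a self-adjoint (symmetric) matrix, the eigenvalues are real.
The sum of eigenvalues equals the trace of the matrix.
trace = 2 + 11 = 13

13


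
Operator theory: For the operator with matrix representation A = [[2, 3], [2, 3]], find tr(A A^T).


trace(A * A^T) = sum of squares of all entries
= 2^2 + 3^2 + 2^2 + 3^2
= 4 + 9 + 4 + 9
= 26

26


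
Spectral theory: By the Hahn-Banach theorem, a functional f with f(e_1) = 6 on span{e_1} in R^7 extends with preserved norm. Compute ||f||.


The norm of f is given by ||f|| = sup_{||x||=1} |f(x)|.
On span{e_1}, ||e_1|| = 1, so ||f|| = |f(e_1)| / ||e_1||
= |6| / 1 = 6.0000

6.0000


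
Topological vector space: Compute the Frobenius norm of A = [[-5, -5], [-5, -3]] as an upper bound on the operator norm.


||A||_F^2 = sum a_ij^2
= (-5)^2 + (-5)^2 + (-5)^2 + (-3)^2
= 25 + 25 + 25 + 9 = 84
||A||_F = sqrt(84) = 9.1652

9.1652


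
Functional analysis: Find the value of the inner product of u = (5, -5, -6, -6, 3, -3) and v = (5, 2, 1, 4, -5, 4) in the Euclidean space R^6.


Computing the standard inner product <u, v> = sum u_i * v_i
= 5*5 + -5*2 + -6*1 + -6*4 + 3*-5 + -3*4
= 25 + -10 + -6 + -24 + -15 + -12
= -42

-42


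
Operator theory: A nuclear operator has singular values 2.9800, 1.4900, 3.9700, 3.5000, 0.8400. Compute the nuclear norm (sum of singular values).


The nuclear norm is the sum of all singular values.
||T||_1 = 2.9800 + 1.4900 + 3.9700 + 3.5000 + 0.8400
= 12.7800

12.7800


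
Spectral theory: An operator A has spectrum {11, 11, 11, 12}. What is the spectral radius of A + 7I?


Spectrum of A + 7I = {18, 18, 18, 19}
Spectral radius = max |lambda| over the shifted spectrum
= max(18, 18, 18, 19) = 19

19


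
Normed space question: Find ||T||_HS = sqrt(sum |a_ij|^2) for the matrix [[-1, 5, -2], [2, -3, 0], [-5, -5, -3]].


The Hilbert-Schmidt norm is sqrt(sum of squares of all entries).
Sum of squares = (-1)^2 + 5^2 + (-2)^2 + 2^2 + (-3)^2 + 0^2 + (-5)^2 + (-5)^2 + (-3)^2
= 1 + 25 + 4 + 4 + 9 + 0 + 25 + 25 + 9 = 102
||T||_HS = sqrt(102) = 10.0995

10.0995


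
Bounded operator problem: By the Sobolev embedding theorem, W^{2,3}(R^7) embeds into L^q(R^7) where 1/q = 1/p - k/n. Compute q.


Using the Sobolev embedding formula: 1/q = 1/p - k/n
1/q = 1/3 - 2/7 = 1/21
q = 1/(1/21) = 21

21.0000


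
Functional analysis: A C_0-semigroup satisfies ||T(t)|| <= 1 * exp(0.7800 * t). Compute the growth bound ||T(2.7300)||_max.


||T(2.7300)|| <= 1 * exp(0.7800 * 2.7300)
= 1 * exp(2.1294)
= 1 * 8.4098
= 8.4098

8.4098


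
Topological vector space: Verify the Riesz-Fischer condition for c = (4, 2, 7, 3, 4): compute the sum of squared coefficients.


sum |c_n|^2 = 4^2 + 2^2 + 7^2 + 3^2 + 4^2
= 16 + 4 + 49 + 9 + 16
= 94

94


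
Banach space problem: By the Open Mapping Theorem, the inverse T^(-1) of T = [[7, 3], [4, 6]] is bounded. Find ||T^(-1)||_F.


det(T) = 7*6 - 3*4 = 30
T^(-1) = (1/30) * [[6, -3], [-4, 7]] = [[0.2000, -0.1000], [-0.1333, 0.2333]]
||T^(-1)||_F^2 = 0.2000^2 + (-0.1000)^2 + (-0.1333)^2 + 0.2333^2 = 0.1222
||T^(-1)||_F = sqrt(0.1222) = 0.3496

0.3496


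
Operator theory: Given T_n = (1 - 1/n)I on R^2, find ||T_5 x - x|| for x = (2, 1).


T_5 x - x = (1 - 1/5)x - x = -x/5
||x|| = sqrt(5) = 2.2361
||T_5 x - x|| = ||x||/5 = 2.2361/5 = 0.4472

0.4472


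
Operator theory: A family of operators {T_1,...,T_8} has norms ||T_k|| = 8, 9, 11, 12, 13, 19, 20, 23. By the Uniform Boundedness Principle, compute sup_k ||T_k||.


By the Uniform Boundedness Principle, the supremum of norms is finite.
sup_k ||T_k|| = max(8, 9, 11, 12, 13, 19, 20, 23) = 23

23


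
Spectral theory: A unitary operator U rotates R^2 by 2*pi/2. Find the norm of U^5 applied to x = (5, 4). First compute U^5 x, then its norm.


U is a rotation by theta = 2*pi/2
U^5 = rotation by 5*theta = 10*pi/2 = 2*pi/2 (mod 2*pi)
cos(2*pi/2) = -1.0000, sin(2*pi/2) = 0.0000
U^5 x = (-1.0000 * 5 - 0.0000 * 4, 0.0000 * 5 + -1.0000 * 4)
= (-5.0000, -4.0000)
||U^5 x|| = sqrt((-5.0000)^2 + (-4.0000)^2) = sqrt(41.0000) = 6.4031

6.4031


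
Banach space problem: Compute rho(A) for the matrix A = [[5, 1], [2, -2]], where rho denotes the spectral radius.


For a 2x2 matrix, eigenvalues satisfy lambda^2 - (trace)*lambda + det = 0
trace = 5 + -2 = 3
det = 5*-2 - 1*2 = -12
discriminant = 3^2 - 4*(-12) = 57
spectral radius = max |eigenvalue| = 5.2749

5.2749


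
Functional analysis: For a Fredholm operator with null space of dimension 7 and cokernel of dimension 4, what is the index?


The Fredholm index is defined as ind(T) = dim(ker T) - dim(coker T)
= 7 - 4
= 3

3


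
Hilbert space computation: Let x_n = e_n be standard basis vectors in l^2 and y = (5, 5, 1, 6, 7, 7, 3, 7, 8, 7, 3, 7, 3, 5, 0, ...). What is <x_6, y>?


x_6 = e_6 is the standard basis vector with 1 in position 6.
<x_6, y> = y_6 = 7
As n -> infinity, <x_n, y> -> 0, confirming weak convergence of (x_n) to 0.

7


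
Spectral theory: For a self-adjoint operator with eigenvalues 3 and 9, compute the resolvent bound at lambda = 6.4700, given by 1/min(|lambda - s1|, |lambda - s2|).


dist(6.4700, {3, 9}) = min(|6.4700 - 3|, |6.4700 - 9|)
= min(3.4700, 2.5300) = 2.5300
Resolvent bound = 1/2.5300 = 0.3953

0.3953


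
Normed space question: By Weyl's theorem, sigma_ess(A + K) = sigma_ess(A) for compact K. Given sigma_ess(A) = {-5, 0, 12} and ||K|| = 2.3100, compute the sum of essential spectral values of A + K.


By Weyl's theorem, the essential spectrum is invariant under compact perturbations.
sigma_ess(A + K) = sigma_ess(A) = {-5, 0, 12}
Sum = -5 + 0 + 12 = 7

7


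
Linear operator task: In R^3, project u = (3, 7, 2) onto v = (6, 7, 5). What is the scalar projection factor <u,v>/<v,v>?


Computing <u,v> = 3*6 + 7*7 + 2*5 = 77
Computing <v,v> = 6^2 + 7^2 + 5^2 = 110
Projection coefficient = 77/110 = 0.7000

0.7000


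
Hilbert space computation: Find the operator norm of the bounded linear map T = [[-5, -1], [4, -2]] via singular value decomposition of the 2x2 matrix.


A^T A = [[41, -3], [-3, 5]]
trace(A^T A) = 46, det(A^T A) = 196
discriminant = 46^2 - 4*196 = 1332
Largest eigenvalue of A^T A = (trace + sqrt(disc))/2 = 41.2483
||T|| = sqrt(41.2483) = 6.4225

6.4225


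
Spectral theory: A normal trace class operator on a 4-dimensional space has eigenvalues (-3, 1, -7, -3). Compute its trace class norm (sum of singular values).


For a normal operator, singular values equal |eigenvalues|.
Trace norm = sum |lambda_i| = 3 + 1 + 7 + 3
= 14

14


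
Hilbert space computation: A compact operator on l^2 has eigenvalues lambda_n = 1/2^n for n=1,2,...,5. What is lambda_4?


The eigenvalue formula gives lambda_4 = 1/2^4
= 1/16
= 0.0625

0.0625


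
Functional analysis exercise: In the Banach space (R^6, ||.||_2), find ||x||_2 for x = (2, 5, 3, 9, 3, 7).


The l^2 norm = (sum |x_i|^2)^(1/2)
Sum of 2th powers = 4 + 25 + 9 + 81 + 9 + 49 = 177
||x||_2 = (177)^(1/2) = 13.3041

13.3041


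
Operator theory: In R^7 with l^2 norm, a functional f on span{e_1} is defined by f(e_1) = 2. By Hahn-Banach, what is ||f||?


The norm of f is given by ||f|| = sup_{||x||=1} |f(x)|.
On span{e_1}, ||e_1|| = 1, so ||f|| = |f(e_1)| / ||e_1||
= |2| / 1 = 2.0000

2.0000


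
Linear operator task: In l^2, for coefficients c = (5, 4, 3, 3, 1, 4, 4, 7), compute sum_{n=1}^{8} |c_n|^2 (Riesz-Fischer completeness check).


sum |c_n|^2 = 5^2 + 4^2 + 3^2 + 3^2 + 1^2 + 4^2 + 4^2 + 7^2
= 25 + 16 + 9 + 9 + 1 + 16 + 16 + 49
= 141

141


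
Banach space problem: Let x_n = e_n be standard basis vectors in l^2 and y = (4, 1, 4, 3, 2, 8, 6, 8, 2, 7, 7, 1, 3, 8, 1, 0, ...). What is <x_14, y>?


x_14 = e_14 is the standard basis vector with 1 in position 14.
<x_14, y> = y_14 = 8
As n -> infinity, <x_n, y> -> 0, confirming weak convergence of (x_n) to 0.

8


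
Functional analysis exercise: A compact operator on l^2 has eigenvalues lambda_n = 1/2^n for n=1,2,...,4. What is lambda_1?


The eigenvalue formula gives lambda_1 = 1/2^1
= 1/2
= 0.5000

0.5000


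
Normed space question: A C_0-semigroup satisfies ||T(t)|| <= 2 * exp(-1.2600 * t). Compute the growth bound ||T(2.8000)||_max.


||T(2.8000)|| <= 2 * exp(-1.2600 * 2.8000)
= 2 * exp(-3.5280)
= 2 * 0.0294
= 0.0587

0.0587


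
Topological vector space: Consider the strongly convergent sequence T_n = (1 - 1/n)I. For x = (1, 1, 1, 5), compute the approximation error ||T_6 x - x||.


T_6 x - x = (1 - 1/6)x - x = -x/6
||x|| = sqrt(28) = 5.2915
||T_6 x - x|| = ||x||/6 = 5.2915/6 = 0.8819

0.8819


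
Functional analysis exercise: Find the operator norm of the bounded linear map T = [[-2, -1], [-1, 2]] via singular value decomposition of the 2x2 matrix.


A^T A = [[5, 0], [0, 5]]
trace(A^T A) = 10, det(A^T A) = 25
discriminant = 10^2 - 4*25 = 0
Largest eigenvalue of A^T A = (trace + sqrt(disc))/2 = 5.0000
||T|| = sqrt(5.0000) = 2.2361

2.2361


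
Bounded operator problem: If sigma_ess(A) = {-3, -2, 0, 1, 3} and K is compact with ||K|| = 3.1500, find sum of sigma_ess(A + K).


By Weyl's theorem, the essential spectrum is invariant under compact perturbations.
sigma_ess(A + K) = sigma_ess(A) = {-3, -2, 0, 1, 3}
Sum = -3 + -2 + 0 + 1 + 3 = -1

-1


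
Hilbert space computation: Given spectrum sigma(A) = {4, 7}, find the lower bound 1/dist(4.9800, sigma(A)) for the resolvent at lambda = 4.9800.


dist(4.9800, {4, 7}) = min(|4.9800 - 4|, |4.9800 - 7|)
= min(0.9800, 2.0200) = 0.9800
Resolvent bound = 1/0.9800 = 1.0204

1.0204


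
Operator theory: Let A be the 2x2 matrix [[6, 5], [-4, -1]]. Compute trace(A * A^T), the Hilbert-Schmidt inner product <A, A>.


trace(A * A^T) = sum of squares of all entries
= 6^2 + 5^2 + (-4)^2 + (-1)^2
= 36 + 25 + 16 + 1
= 78

78


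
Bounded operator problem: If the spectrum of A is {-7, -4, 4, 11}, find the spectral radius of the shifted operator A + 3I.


Spectrum of A + 3I = {-4, -1, 7, 14}
Spectral radius = max |lambda| over the shifted spectrum
= max(4, 1, 7, 14) = 14

14


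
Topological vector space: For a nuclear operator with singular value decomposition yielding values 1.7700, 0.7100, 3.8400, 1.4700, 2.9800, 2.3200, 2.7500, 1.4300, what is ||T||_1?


The nuclear norm is the sum of all singular values.
||T||_1 = 1.7700 + 0.7100 + 3.8400 + 1.4700 + 2.9800 + 2.3200 + 2.7500 + 1.4300
= 17.2700

17.2700


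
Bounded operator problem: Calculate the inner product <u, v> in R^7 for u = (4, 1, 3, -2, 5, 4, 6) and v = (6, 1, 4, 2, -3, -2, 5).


Computing the standard inner product <u, v> = sum u_i * v_i
= 4*6 + 1*1 + 3*4 + -2*2 + 5*-3 + 4*-2 + 6*5
= 24 + 1 + 12 + -4 + -15 + -8 + 30
= 40

40


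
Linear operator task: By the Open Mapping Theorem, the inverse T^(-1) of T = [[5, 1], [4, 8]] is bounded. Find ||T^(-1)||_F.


det(T) = 5*8 - 1*4 = 36
T^(-1) = (1/36) * [[8, -1], [-4, 5]] = [[0.2222, -0.0278], [-0.1111, 0.1389]]
||T^(-1)||_F^2 = 0.2222^2 + (-0.0278)^2 + (-0.1111)^2 + 0.1389^2 = 0.0818
||T^(-1)||_F = sqrt(0.0818) = 0.2860

0.2860


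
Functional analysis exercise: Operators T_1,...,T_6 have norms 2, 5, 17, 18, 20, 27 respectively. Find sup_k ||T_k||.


By the Uniform Boundedness Principle, the supremum of norms is finite.
sup_k ||T_k|| = max(2, 5, 17, 18, 20, 27) = 27

27


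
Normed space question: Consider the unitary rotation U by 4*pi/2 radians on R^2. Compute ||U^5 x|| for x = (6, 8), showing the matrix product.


U is a rotation by theta = 4*pi/2
U^5 = rotation by 5*theta = 20*pi/2 = 0*pi/2 (mod 2*pi)
cos(0*pi/2) = 1.0000, sin(0*pi/2) = 0.0000
U^5 x = (1.0000 * 6 - 0.0000 * 8, 0.0000 * 6 + 1.0000 * 8)
= (6.0000, 8.0000)
||U^5 x|| = sqrt(6.0000^2 + 8.0000^2) = sqrt(100.0000) = 10.0000

10.0000


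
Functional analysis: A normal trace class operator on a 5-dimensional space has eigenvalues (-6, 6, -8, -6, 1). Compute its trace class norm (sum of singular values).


For a normal operator, singular values equal |eigenvalues|.
Trace norm = sum |lambda_i| = 6 + 6 + 8 + 6 + 1
= 27

27


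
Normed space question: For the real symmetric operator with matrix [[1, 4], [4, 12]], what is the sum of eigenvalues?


For a self-adjoint (symmetric) matrix, the eigenvalues are real.
The sum of eigenvalues equals the trace of the matrix.
trace = 1 + 12 = 13

13


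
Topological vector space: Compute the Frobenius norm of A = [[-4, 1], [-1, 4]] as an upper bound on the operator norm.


||A||_F^2 = sum a_ij^2
= (-4)^2 + 1^2 + (-1)^2 + 4^2
= 16 + 1 + 1 + 16 = 34
||A||_F = sqrt(34) = 5.8310

5.8310


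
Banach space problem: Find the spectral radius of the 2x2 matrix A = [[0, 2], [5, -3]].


For a 2x2 matrix, eigenvalues satisfy lambda^2 - (trace)*lambda + det = 0
trace = 0 + -3 = -3
det = 0*-3 - 2*5 = -10
discriminant = (-3)^2 - 4*(-10) = 49
spectral radius = max |eigenvalue| = 5.0000

5.0000


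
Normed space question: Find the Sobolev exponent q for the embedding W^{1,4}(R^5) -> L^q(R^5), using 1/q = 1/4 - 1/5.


Using the Sobolev embedding formula: 1/q = 1/p - k/n
1/q = 1/4 - 1/5 = 1/20
q = 1/(1/20) = 20

20.0000


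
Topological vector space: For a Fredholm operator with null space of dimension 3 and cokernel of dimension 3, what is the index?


The Fredholm index is defined as ind(T) = dim(ker T) - dim(coker T)
= 3 - 3
= 0

0


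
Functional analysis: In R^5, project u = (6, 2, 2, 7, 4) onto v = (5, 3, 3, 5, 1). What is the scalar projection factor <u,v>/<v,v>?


Computing <u,v> = 6*5 + 2*3 + 2*3 + 7*5 + 4*1 = 81
Computing <v,v> = 5^2 + 3^2 + 3^2 + 5^2 + 1^2 = 69
Projection coefficient = 81/69 = 1.1739

1.1739


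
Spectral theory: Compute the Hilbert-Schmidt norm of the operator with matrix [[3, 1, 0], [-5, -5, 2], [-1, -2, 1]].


The Hilbert-Schmidt norm is sqrt(sum of squares of all entries).
Sum of squares = 3^2 + 1^2 + 0^2 + (-5)^2 + (-5)^2 + 2^2 + (-1)^2 + (-2)^2 + 1^2
= 9 + 1 + 0 + 25 + 25 + 4 + 1 + 4 + 1 = 70
||T||_HS = sqrt(70) = 8.3666

8.3666


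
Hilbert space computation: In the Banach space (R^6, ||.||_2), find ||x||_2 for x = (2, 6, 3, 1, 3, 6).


The l^2 norm = (sum |x_i|^2)^(1/2)
Sum of 2th powers = 4 + 36 + 9 + 1 + 9 + 36 = 95
||x||_2 = (95)^(1/2) = 9.7468

9.7468


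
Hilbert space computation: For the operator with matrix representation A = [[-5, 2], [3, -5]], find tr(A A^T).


trace(A * A^T) = sum of squares of all entries
= (-5)^2 + 2^2 + 3^2 + (-5)^2
= 25 + 4 + 9 + 25
= 63

63


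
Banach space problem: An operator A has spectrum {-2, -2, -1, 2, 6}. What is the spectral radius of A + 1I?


Spectrum of A + 1I = {-1, -1, 0, 3, 7}
Spectral radius = max |lambda| over the shifted spectrum
= max(1, 1, 0, 3, 7) = 7

7


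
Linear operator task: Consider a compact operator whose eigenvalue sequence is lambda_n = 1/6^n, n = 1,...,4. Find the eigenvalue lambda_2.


The eigenvalue formula gives lambda_2 = 1/6^2
= 1/36
= 0.0278

0.0278


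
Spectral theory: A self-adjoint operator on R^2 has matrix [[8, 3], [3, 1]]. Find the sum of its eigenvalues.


For a self-adjoint (symmetric) matrix, the eigenvalues are real.
The sum of eigenvalues equals the trace of the matrix.
trace = 8 + 1 = 9

9


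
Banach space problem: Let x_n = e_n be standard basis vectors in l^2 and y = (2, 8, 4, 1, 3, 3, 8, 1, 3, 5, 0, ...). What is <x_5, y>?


x_5 = e_5 is the standard basis vector with 1 in position 5.
<x_5, y> = y_5 = 3
As n -> infinity, <x_n, y> -> 0, confirming weak convergence of (x_n) to 0.

3


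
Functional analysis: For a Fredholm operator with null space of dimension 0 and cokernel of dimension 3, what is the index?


The Fredholm index is defined as ind(T) = dim(ker T) - dim(coker T)
= 0 - 3
= -3

-3


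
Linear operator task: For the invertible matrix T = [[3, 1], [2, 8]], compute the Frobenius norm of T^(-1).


det(T) = 3*8 - 1*2 = 22
T^(-1) = (1/22) * [[8, -1], [-2, 3]] = [[0.3636, -0.0455], [-0.0909, 0.1364]]
||T^(-1)||_F^2 = 0.3636^2 + (-0.0455)^2 + (-0.0909)^2 + 0.1364^2 = 0.1612
||T^(-1)||_F = sqrt(0.1612) = 0.4014

0.4014


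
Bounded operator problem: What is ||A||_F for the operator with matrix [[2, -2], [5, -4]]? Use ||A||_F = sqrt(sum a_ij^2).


||A||_F^2 = sum a_ij^2
= 2^2 + (-2)^2 + 5^2 + (-4)^2
= 4 + 4 + 25 + 16 = 49
||A||_F = sqrt(49) = 7.0000

7.0000


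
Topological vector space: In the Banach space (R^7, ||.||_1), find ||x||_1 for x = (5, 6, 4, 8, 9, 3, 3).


The l^1 norm equals the sum of absolute values of all components.
||x||_1 = 5 + 6 + 4 + 8 + 9 + 3 + 3
= 38

38.0000


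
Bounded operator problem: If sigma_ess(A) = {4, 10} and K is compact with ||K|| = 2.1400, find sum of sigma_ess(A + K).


By Weyl's theorem, the essential spectrum is invariant under compact perturbations.
sigma_ess(A + K) = sigma_ess(A) = {4, 10}
Sum = 4 + 10 = 14

14


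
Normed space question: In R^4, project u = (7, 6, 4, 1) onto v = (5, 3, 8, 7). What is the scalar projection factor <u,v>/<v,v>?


Computing <u,v> = 7*5 + 6*3 + 4*8 + 1*7 = 92
Computing <v,v> = 5^2 + 3^2 + 8^2 + 7^2 = 147
Projection coefficient = 92/147 = 0.6259

0.6259


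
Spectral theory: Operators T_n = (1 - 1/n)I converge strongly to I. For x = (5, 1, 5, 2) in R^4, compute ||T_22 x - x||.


T_22 x - x = (1 - 1/22)x - x = -x/22
||x|| = sqrt(55) = 7.4162
||T_22 x - x|| = ||x||/22 = 7.4162/22 = 0.3371

0.3371


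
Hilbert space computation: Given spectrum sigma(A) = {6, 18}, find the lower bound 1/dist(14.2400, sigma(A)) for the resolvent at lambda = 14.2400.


dist(14.2400, {6, 18}) = min(|14.2400 - 6|, |14.2400 - 18|)
= min(8.2400, 3.7600) = 3.7600
Resolvent bound = 1/3.7600 = 0.2660

0.2660


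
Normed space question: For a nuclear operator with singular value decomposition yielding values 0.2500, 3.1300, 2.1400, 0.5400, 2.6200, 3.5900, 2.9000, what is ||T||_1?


The nuclear norm is the sum of all singular values.
||T||_1 = 0.2500 + 3.1300 + 2.1400 + 0.5400 + 2.6200 + 3.5900 + 2.9000
= 15.1700

15.1700


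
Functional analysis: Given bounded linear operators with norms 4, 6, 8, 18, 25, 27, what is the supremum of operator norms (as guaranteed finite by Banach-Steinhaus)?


By the Uniform Boundedness Principle, the supremum of norms is finite.
sup_k ||T_k|| = max(4, 6, 8, 18, 25, 27) = 27

27


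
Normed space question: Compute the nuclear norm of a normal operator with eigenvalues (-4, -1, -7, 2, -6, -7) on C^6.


For a normal operator, singular values equal |eigenvalues|.
Trace norm = sum |lambda_i| = 4 + 1 + 7 + 2 + 6 + 7
= 27

27


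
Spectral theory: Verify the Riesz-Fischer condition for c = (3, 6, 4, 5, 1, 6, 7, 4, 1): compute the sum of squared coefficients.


sum |c_n|^2 = 3^2 + 6^2 + 4^2 + 5^2 + 1^2 + 6^2 + 7^2 + 4^2 + 1^2
= 9 + 36 + 16 + 25 + 1 + 36 + 49 + 16 + 1
= 189

189


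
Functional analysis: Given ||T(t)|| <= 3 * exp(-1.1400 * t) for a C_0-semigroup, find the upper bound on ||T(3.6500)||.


||T(3.6500)|| <= 3 * exp(-1.1400 * 3.6500)
= 3 * exp(-4.1610)
= 3 * 0.0156
= 0.0468

0.0468


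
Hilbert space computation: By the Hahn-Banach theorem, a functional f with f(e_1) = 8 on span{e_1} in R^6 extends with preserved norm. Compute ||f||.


The norm of f is given by ||f|| = sup_{||x||=1} |f(x)|.
On span{e_1}, ||e_1|| = 1, so ||f|| = |f(e_1)| / ||e_1||
= |8| / 1 = 8.0000

8.0000


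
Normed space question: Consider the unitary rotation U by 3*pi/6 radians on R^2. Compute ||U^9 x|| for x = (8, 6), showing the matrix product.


U is a rotation by theta = 3*pi/6
U^9 = rotation by 9*theta = 27*pi/6 = 3*pi/6 (mod 2*pi)
cos(3*pi/6) = 0.0000, sin(3*pi/6) = 1.0000
U^9 x = (0.0000 * 8 - 1.0000 * 6, 1.0000 * 8 + 0.0000 * 6)
= (-6.0000, 8.0000)
||U^9 x|| = sqrt((-6.0000)^2 + 8.0000^2) = sqrt(100.0000) = 10.0000

10.0000


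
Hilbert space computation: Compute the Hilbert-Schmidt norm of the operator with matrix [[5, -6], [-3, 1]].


The Hilbert-Schmidt norm is sqrt(sum of squares of all entries).
Sum of squares = 5^2 + (-6)^2 + (-3)^2 + 1^2
= 25 + 36 + 9 + 1 = 71
||T||_HS = sqrt(71) = 8.4261

8.4261


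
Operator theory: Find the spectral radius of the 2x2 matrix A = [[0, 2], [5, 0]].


For a 2x2 matrix, eigenvalues satisfy lambda^2 - (trace)*lambda + det = 0
trace = 0 + 0 = 0
det = 0*0 - 2*5 = -10
discriminant = 0^2 - 4*(-10) = 40
spectral radius = max |eigenvalue| = 3.1623

3.1623


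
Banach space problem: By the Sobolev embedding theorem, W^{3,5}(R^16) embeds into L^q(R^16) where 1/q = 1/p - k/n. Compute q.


Using the Sobolev embedding formula: 1/q = 1/p - k/n
1/q = 1/5 - 3/16 = 1/80
q = 1/(1/80) = 80

80.0000


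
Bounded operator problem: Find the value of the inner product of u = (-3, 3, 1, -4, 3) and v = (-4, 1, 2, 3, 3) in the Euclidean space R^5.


Computing the standard inner product <u, v> = sum u_i * v_i
= -3*-4 + 3*1 + 1*2 + -4*3 + 3*3
= 12 + 3 + 2 + -12 + 9
= 14

14


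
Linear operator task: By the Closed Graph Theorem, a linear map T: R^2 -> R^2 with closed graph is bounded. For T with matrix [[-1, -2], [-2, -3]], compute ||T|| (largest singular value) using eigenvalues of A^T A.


A^T A = [[5, 8], [8, 13]]
trace(A^T A) = 18, det(A^T A) = 1
discriminant = 18^2 - 4*1 = 320
Largest eigenvalue of A^T A = (trace + sqrt(disc))/2 = 17.9443
||T|| = sqrt(17.9443) = 4.2361

4.2361


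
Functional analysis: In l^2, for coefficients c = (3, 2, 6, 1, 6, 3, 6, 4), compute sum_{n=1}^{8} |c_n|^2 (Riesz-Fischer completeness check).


sum |c_n|^2 = 3^2 + 2^2 + 6^2 + 1^2 + 6^2 + 3^2 + 6^2 + 4^2
= 9 + 4 + 36 + 1 + 36 + 9 + 36 + 16
= 147

147


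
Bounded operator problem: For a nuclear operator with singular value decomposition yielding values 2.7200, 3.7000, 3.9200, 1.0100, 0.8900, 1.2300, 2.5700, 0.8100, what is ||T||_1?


The nuclear norm is the sum of all singular values.
||T||_1 = 2.7200 + 3.7000 + 3.9200 + 1.0100 + 0.8900 + 1.2300 + 2.5700 + 0.8100
= 16.8500

16.8500


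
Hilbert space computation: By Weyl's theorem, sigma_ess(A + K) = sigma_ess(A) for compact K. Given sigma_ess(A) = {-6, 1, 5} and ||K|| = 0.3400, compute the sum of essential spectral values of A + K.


By Weyl's theorem, the essential spectrum is invariant under compact perturbations.
sigma_ess(A + K) = sigma_ess(A) = {-6, 1, 5}
Sum = -6 + 1 + 5 = 0

0


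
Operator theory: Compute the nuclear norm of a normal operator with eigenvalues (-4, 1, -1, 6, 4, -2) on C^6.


For a normal operator, singular values equal |eigenvalues|.
Trace norm = sum |lambda_i| = 4 + 1 + 1 + 6 + 4 + 2
= 18

18


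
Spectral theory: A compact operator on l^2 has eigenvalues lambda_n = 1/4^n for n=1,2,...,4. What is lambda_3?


The eigenvalue formula gives lambda_3 = 1/4^3
= 1/64
= 0.0156

0.0156


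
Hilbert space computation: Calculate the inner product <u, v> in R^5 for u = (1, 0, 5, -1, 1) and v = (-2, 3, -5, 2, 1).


Computing the standard inner product <u, v> = sum u_i * v_i
= 1*-2 + 0*3 + 5*-5 + -1*2 + 1*1
= -2 + 0 + -25 + -2 + 1
= -28

-28


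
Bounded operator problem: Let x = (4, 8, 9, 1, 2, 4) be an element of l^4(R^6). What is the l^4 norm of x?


The l^4 norm = (sum |x_i|^4)^(1/4)
Sum of 4th powers = 256 + 4096 + 6561 + 1 + 16 + 256 = 11186
||x||_4 = (11186)^(1/4) = 10.2842

10.2842


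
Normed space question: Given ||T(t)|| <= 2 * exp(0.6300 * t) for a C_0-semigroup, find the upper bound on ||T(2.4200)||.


||T(2.4200)|| <= 2 * exp(0.6300 * 2.4200)
= 2 * exp(1.5246)
= 2 * 4.5933
= 9.1866

9.1866


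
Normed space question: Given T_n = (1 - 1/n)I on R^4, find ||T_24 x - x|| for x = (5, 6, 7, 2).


T_24 x - x = (1 - 1/24)x - x = -x/24
||x|| = sqrt(114) = 10.6771
||T_24 x - x|| = ||x||/24 = 10.6771/24 = 0.4449

0.4449


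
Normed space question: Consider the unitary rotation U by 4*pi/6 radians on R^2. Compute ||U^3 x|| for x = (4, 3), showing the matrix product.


U is a rotation by theta = 4*pi/6
U^3 = rotation by 3*theta = 12*pi/6 = 0*pi/6 (mod 2*pi)
cos(0*pi/6) = 1.0000, sin(0*pi/6) = 0.0000
U^3 x = (1.0000 * 4 - 0.0000 * 3, 0.0000 * 4 + 1.0000 * 3)
= (4.0000, 3.0000)
||U^3 x|| = sqrt(4.0000^2 + 3.0000^2) = sqrt(25.0000) = 5.0000

5.0000


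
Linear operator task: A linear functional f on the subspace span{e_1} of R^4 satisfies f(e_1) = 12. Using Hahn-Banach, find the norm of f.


The norm of f is given by ||f|| = sup_{||x||=1} |f(x)|.
On span{e_1}, ||e_1|| = 1, so ||f|| = |f(e_1)| / ||e_1||
= |12| / 1 = 12.0000

12.0000


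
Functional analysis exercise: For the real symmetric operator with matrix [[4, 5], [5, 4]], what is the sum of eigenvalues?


For a self-adjoint (symmetric) matrix, the eigenvalues are real.
The sum of eigenvalues equals the trace of the matrix.
trace = 4 + 4 = 8

8


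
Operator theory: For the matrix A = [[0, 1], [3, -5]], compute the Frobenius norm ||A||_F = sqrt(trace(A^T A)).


||A||_F^2 = sum a_ij^2
= 0^2 + 1^2 + 3^2 + (-5)^2
= 0 + 1 + 9 + 25 = 35
||A||_F = sqrt(35) = 5.9161

5.9161


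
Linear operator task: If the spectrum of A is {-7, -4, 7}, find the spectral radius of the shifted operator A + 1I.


Spectrum of A + 1I = {-6, -3, 8}
Spectral radius = max |lambda| over the shifted spectrum
= max(6, 3, 8) = 8

8


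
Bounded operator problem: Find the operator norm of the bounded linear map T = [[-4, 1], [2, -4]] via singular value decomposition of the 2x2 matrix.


A^T A = [[20, -12], [-12, 17]]
trace(A^T A) = 37, det(A^T A) = 196
discriminant = 37^2 - 4*196 = 585
Largest eigenvalue of A^T A = (trace + sqrt(disc))/2 = 30.5934
||T|| = sqrt(30.5934) = 5.5311

5.5311


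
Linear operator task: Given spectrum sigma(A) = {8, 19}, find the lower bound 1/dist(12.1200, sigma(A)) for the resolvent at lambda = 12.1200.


dist(12.1200, {8, 19}) = min(|12.1200 - 8|, |12.1200 - 19|)
= min(4.1200, 6.8800) = 4.1200
Resolvent bound = 1/4.1200 = 0.2427

0.2427


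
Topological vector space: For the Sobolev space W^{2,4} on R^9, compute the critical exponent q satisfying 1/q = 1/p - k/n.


Using the Sobolev embedding formula: 1/q = 1/p - k/n
1/q = 1/4 - 2/9 = 1/36
q = 1/(1/36) = 36

36.0000


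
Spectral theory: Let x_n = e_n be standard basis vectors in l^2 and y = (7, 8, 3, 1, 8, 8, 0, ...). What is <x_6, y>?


x_6 = e_6 is the standard basis vector with 1 in position 6.
<x_6, y> = y_6 = 8
As n -> infinity, <x_n, y> -> 0, confirming weak convergence of (x_n) to 0.

8
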